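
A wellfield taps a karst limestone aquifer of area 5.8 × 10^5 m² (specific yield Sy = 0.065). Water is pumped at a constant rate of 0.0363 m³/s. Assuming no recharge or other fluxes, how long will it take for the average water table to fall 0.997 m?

ΔV = Sy × A × Δh = 0.065 × 5.8 × 10^5 × 0.997 = 37590 m³
Q = 0.0363 m³/s = 3136 m³/d
t = ΔV / Q = 37590 m³ / 3136 m³/d = 11.98 d

t ≈ 12 days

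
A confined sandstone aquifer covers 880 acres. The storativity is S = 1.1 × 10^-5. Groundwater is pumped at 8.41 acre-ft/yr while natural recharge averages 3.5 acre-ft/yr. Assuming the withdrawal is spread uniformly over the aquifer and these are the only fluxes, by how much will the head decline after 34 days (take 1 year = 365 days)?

Δh ≈ 14.4 m

A = 880 acres = 3.561 × 10^6 m²
Net abstraction = 8.41 − 3.5 = 4.91 acre-ft/yr
Q_net = 4.91 acre-ft/yr = 16.59 m³/d
ΔV = Q × t = 16.59 m³/d × 34 d = 564.2 m³
Δh = ΔV / (S × A) = 564.2 / (1.1 × 10^-5 × 3.561 × 10^6) = 14.4 m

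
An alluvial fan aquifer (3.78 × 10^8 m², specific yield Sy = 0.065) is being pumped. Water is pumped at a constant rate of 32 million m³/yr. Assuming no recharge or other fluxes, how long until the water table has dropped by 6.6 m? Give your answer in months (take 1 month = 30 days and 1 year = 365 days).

ΔV = Sy × A × Δh = 0.065 × 3.78 × 10^8 × 6.6 = 1.622 × 10^8 m³
Q = 32 million m³/yr = 87670 m³/d
t = ΔV / Q = 1.622 × 10^8 m³ / 87670 m³/d = 1850 d
t = 1850 d ≈ 61.66 months

t ≈ 61.7 months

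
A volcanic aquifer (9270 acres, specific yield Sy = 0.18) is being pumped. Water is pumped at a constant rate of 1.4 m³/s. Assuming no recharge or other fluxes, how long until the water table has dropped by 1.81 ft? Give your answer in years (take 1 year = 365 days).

t ≈ 0.0844 years

A = 9270 acres = 3.751 × 10^7 m²
Δh = 1.81 ft = 0.5517 m
ΔV = Sy × A × Δh = 0.18 × 3.751 × 10^7 × 0.5517 = 3.725 × 10^6 m³
Q = 1.4 m³/s = 1.21 × 10^5 m³/d
t = ΔV / Q = 3.725 × 10^6 m³ / 1.21 × 10^5 m³/d = 30.8 d
t = 30.8 d ≈ 0.08438 years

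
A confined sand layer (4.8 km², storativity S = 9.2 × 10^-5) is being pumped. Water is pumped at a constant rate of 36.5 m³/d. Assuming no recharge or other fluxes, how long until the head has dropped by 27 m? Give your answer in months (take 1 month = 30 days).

t ≈ 10.9 months

A = 4.8 km² = 4.8 × 10^6 m²
ΔV = S × A × Δh = 9.2 × 10^-5 × 4.8 × 10^6 × 27 = 11920 m³
t = ΔV / Q = 11920 m³ / 36.5 m³/d = 326.7 d
t = 326.7 d ≈ 10.89 months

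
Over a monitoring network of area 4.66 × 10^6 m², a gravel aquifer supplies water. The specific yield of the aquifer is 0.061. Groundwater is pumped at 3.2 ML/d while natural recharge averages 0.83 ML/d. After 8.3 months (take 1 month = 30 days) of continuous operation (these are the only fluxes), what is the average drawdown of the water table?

Δh ≈ 2.08 m

Net abstraction = 3.2 − 0.83 = 2.37 ML/d
Q_net = 2.37 ML/d = 2370 m³/d
t = 8.3 months = 249 d
ΔV = Q × t = 2370 m³/d × 249 d = 5.901 × 10^5 m³
Δh = ΔV / (Sy × A) = 5.901 × 10^5 / (0.061 × 4.66 × 10^6) = 2.076 m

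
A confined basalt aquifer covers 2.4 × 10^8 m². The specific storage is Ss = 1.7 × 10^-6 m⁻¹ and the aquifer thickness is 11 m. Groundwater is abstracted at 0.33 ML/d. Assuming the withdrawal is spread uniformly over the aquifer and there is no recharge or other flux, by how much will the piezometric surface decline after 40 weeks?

S = Ss × b = 1.7 × 10^-6 m⁻¹ × 11 m = 1.87 × 10^-5
Q = 0.33 ML/d = 330 m³/d
t = 40 weeks = 280 d
ΔV = Q × t = 330 m³/d × 280 d = 92400 m³
Δh = ΔV / (S × A) = 92400 / (1.87 × 10^-5 × 2.4 × 10^8) = 20.59 m

Δh ≈ 20.6 m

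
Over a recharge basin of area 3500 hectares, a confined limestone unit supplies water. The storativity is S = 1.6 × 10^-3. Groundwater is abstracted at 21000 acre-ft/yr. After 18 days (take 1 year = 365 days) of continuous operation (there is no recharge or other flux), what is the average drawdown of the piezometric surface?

Δh ≈ 22.8 m

A = 3500 hectares = 3.5 × 10^7 m²
Q = 21000 acre-ft/yr = 70970 m³/d
ΔV = Q × t = 70970 m³/d × 18 d = 1.277 × 10^6 m³
Δh = ΔV / (S × A) = 1.277 × 10^6 / (0.0016 × 3.5 × 10^7) = 22.81 m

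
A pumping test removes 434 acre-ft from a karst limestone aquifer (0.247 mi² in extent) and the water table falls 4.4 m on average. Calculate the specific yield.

A = 0.247 mi² = 6.397 × 10^5 m²
ΔV = 434 acre-ft = 5.353 × 10^5 m³
Sy = ΔV / (A × Δh) = 5.353 × 10^5 m³ / (6.397 × 10^5 m² × 4.4 m) = 0.1902

Sy ≈ 0.19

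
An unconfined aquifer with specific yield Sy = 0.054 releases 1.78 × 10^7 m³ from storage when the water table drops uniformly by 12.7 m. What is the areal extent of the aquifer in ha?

A = ΔV / (Sy × Δh) = 1.78 × 10^7 / (0.054 × 12.7) = 2.596 × 10^7 m²
A = 2.596 × 10^7 m² = 2596 ha

A ≈ 2600 ha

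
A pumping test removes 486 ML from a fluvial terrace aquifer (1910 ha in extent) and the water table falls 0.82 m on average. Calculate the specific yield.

Sy ≈ 0.031

A = 1910 ha = 1.91 × 10^7 m²
ΔV = 486 ML = 4.86 × 10^5 m³
Sy = ΔV / (A × Δh) = 4.86 × 10^5 m³ / (1.91 × 10^7 m² × 0.82 m) = 0.03103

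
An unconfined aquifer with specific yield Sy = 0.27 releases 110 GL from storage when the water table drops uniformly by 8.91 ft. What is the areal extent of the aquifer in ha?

A ≈ 15000 ha

Δh = 8.91 ft = 2.716 m
ΔV = 110 GL = 1.1 × 10^8 m³
A = ΔV / (Sy × Δh) = 1.1 × 10^8 / (0.27 × 2.716) = 1.5 × 10^8 m²
A = 1.5 × 10^8 m² = 15000 ha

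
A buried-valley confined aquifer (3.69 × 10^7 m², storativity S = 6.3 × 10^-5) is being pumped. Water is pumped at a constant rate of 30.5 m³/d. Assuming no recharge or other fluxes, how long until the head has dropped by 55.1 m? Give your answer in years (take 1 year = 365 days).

t ≈ 11.5 years

ΔV = S × A × Δh = 6.3 × 10^-5 × 3.69 × 10^7 × 55.1 = 1.281 × 10^5 m³
t = ΔV / Q = 1.281 × 10^5 m³ / 30.5 m³/d = 4200 d
t = 4200 d ≈ 11.51 years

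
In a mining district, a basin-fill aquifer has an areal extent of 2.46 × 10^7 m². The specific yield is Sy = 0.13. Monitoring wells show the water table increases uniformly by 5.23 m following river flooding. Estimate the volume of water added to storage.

ΔV ≈ 1.67 × 10^7 m³

ΔV = Sy × A × Δh = 0.13 × 2.46 × 10^7 m² × 5.23 m = 1.673 × 10^7 m³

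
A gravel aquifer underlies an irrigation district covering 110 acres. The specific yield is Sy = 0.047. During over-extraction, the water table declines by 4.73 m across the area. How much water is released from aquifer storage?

A = 110 acres = 4.452 × 10^5 m²
ΔV = Sy × A × Δh = 0.047 × 4.452 × 10^5 m² × 4.73 m = 98960 m³

ΔV ≈ 99000 m³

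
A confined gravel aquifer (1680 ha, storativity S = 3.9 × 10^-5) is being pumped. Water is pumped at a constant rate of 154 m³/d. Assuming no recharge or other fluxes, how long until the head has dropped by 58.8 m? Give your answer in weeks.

A = 1680 ha = 1.68 × 10^7 m²
ΔV = S × A × Δh = 3.9 × 10^-5 × 1.68 × 10^7 × 58.8 = 38530 m³
t = ΔV / Q = 38530 m³ / 154 m³/d = 250.2 d
t = 250.2 d ≈ 35.74 weeks

t ≈ 35.7 weeks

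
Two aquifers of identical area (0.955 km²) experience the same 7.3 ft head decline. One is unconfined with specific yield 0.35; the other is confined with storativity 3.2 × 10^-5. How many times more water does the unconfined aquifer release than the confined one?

A = 0.955 km² = 9.55 × 10^5 m²
Δh = 7.3 ft = 2.225 m
Unconfined: ΔV_u = Sy × A × Δh = 0.35 × 9.55 × 10^5 × 2.225 = 7.437 × 10^5 m³
Confined: ΔV_c = S × A × Δh = 3.2 × 10^-5 × 9.55 × 10^5 × 2.225 = 68 m³
Ratio = ΔV_u / ΔV_c = Sy / S = 0.35 / 3.2 × 10^-5 = 10940

ΔV_u / ΔV_c ≈ 10900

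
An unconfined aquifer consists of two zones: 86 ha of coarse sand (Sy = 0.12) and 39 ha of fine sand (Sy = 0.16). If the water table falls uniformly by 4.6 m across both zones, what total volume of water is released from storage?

ΔV ≈ 7.62 × 10^5 m³

A₁ = 86 ha = 8.6 × 10^5 m²; A₂ = 39 ha = 3.9 × 10^5 m²
ΔV₁ = 0.12 × 8.6 × 10^5 × 4.6 = 4.747 × 10^5 m³
ΔV₂ = 0.16 × 3.9 × 10^5 × 4.6 = 2.87 × 10^5 m³
ΔV = ΔV₁ + ΔV₂ = 7.618 × 10^5 m³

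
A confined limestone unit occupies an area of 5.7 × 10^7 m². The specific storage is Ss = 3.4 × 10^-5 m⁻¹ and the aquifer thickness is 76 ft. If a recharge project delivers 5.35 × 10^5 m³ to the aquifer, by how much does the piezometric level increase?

b = 76 ft = 23.16 m
S = Ss × b = 3.4 × 10^-5 m⁻¹ × 23.16 m = 7.876 × 10^-4
Δh = ΔV / (S × A) = 5.35 × 10^5 m³ / (7.876 × 10^-4 × 5.7 × 10^7 m²) = 11.92 m

Δh ≈ 11.9 m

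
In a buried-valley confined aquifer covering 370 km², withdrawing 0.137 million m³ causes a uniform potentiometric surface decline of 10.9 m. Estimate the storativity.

S ≈ 3.4 × 10^-5

A = 370 km² = 3.7 × 10^8 m²
ΔV = 0.137 million m³ = 1.37 × 10^5 m³
S = ΔV / (A × Δh) = 1.37 × 10^5 m³ / (3.7 × 10^8 m² × 10.9 m) = 3.397 × 10^-5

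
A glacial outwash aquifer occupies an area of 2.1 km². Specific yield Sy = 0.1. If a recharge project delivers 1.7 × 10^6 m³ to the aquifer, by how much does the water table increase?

Δh ≈ 8.1 m

A = 2.1 km² = 2.1 × 10^6 m²
Δh = ΔV / (Sy × A) = 1.7 × 10^6 m³ / (0.1 × 2.1 × 10^6 m²) = 8.095 m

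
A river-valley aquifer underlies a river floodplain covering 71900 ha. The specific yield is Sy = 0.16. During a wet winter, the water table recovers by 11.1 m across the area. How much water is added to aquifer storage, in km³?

ΔV ≈ 1.28 km³

A = 71900 ha = 7.19 × 10^8 m²
ΔV = Sy × A × Δh = 0.16 × 7.19 × 10^8 m² × 11.1 m = 1.277 × 10^9 m³
ΔV = 1.277 × 10^9 m³ = 1.277 km³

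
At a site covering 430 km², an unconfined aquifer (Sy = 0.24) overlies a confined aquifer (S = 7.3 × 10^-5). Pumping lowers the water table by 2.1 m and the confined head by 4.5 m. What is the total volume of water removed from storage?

ΔV ≈ 2.17 × 10^8 m³

A = 430 km² = 4.3 × 10^8 m²
Unconfined: ΔV_u = Sy × A × Δh_u = 0.24 × 4.3 × 10^8 × 2.1 = 2.167 × 10^8 m³
Confined: ΔV_c = S × A × Δh_c = 7.3 × 10^-5 × 4.3 × 10^8 × 4.5 = 1.413 × 10^5 m³
Total ΔV = 2.167 × 10^8 + 1.413 × 10^5 = 2.169 × 10^8 m³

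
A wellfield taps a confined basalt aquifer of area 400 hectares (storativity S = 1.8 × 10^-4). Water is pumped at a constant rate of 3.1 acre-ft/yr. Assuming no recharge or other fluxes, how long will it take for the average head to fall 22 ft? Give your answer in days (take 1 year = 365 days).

A = 400 hectares = 4 × 10^6 m²
Δh = 22 ft = 6.706 m
ΔV = S × A × Δh = 1.8 × 10^-4 × 4 × 10^6 × 6.706 = 4828 m³
Q = 3.1 acre-ft/yr = 10.48 m³/d
t = ΔV / Q = 4828 m³ / 10.48 m³/d = 460.9 d

t ≈ 461 days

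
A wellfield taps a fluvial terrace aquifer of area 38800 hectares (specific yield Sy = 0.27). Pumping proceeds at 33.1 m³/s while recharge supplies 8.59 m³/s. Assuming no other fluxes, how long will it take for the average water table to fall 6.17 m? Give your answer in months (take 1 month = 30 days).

t ≈ 10.2 months

A = 38800 hectares = 3.88 × 10^8 m²
ΔV = Sy × A × Δh = 0.27 × 3.88 × 10^8 × 6.17 = 6.464 × 10^8 m³
Net withdrawal = 33.1 − 8.59 = 24.51 m³/s = 2.118 × 10^6 m³/d
t = ΔV / Q = 6.464 × 10^8 m³ / 2.118 × 10^6 m³/d = 305.2 d
t = 305.2 d ≈ 10.17 months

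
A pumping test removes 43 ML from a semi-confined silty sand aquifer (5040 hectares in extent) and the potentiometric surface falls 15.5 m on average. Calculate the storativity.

S ≈ 5.5 × 10^-5

A = 5040 hectares = 5.04 × 10^7 m²
ΔV = 43 ML = 43000 m³
S = ΔV / (A × Δh) = 43000 m³ / (5.04 × 10^7 m² × 15.5 m) = 5.504 × 10^-5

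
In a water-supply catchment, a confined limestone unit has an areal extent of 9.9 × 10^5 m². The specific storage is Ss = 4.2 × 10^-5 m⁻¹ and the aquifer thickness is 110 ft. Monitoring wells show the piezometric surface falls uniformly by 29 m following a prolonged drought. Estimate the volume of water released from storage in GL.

ΔV ≈ 0.0404 GL

b = 110 ft = 33.53 m
S = Ss × b = 4.2 × 10^-5 m⁻¹ × 33.53 m = 1.408 × 10^-3
ΔV = S × A × Δh = 0.001408 × 9.9 × 10^5 m² × 29 m = 40430 m³
ΔV = 40430 m³ = 0.04043 GL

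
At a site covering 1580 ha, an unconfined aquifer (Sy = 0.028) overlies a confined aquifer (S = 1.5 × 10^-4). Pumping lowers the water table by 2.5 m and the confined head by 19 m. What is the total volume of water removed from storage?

A = 1580 ha = 1.58 × 10^7 m²
Unconfined: ΔV_u = Sy × A × Δh_u = 0.028 × 1.58 × 10^7 × 2.5 = 1.106 × 10^6 m³
Confined: ΔV_c = S × A × Δh_c = 1.5 × 10^-4 × 1.58 × 10^7 × 19 = 45030 m³
Total ΔV = 1.106 × 10^6 + 45030 = 1.151 × 10^6 m³

ΔV ≈ 1.15 × 10^6 m³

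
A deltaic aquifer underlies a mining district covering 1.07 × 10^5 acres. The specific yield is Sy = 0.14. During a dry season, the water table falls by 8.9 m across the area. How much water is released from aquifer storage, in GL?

A = 1.07 × 10^5 acres = 4.33 × 10^8 m²
ΔV = Sy × A × Δh = 0.14 × 4.33 × 10^8 m² × 8.9 m = 5.395 × 10^8 m³
ΔV = 5.395 × 10^8 m³ = 539.5 GL

ΔV ≈ 540 GL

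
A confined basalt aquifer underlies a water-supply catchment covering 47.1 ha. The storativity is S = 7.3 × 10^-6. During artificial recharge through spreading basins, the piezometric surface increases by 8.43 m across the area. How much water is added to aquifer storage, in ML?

ΔV ≈ 0.029 ML

A = 47.1 ha = 4.71 × 10^5 m²
ΔV = S × A × Δh = 7.3 × 10^-6 × 4.71 × 10^5 m² × 8.43 m = 28.98 m³
ΔV = 28.98 m³ = 0.02898 ML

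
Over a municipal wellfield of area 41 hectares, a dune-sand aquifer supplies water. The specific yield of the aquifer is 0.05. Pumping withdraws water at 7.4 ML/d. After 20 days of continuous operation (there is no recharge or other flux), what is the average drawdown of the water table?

A = 41 hectares = 4.1 × 10^5 m²
Q = 7.4 ML/d = 7400 m³/d
ΔV = Q × t = 7400 m³/d × 20 d = 1.48 × 10^5 m³
Δh = ΔV / (Sy × A) = 1.48 × 10^5 / (0.05 × 4.1 × 10^5) = 7.22 m

Δh ≈ 7.22 m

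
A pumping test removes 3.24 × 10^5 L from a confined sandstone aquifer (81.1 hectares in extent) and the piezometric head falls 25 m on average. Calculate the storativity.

S ≈ 1.6 × 10^-5

A = 81.1 hectares = 8.11 × 10^5 m²
ΔV = 3.24 × 10^5 L = 324 m³
S = ΔV / (A × Δh) = 324 m³ / (8.11 × 10^5 m² × 25 m) = 1.598 × 10^-5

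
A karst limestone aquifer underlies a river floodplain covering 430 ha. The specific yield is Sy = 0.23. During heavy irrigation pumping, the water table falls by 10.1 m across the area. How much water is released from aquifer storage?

ΔV ≈ 9.99 × 10^6 m³

A = 430 ha = 4.3 × 10^6 m²
ΔV = Sy × A × Δh = 0.23 × 4.3 × 10^6 m² × 10.1 m = 9.989 × 10^6 m³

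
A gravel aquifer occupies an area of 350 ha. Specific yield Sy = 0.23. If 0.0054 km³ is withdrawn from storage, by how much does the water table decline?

A = 350 ha = 3.5 × 10^6 m²
ΔV = 0.0054 km³ = 5.4 × 10^6 m³
Δh = ΔV / (Sy × A) = 5.4 × 10^6 m³ / (0.23 × 3.5 × 10^6 m²) = 6.708 m

Δh ≈ 6.71 m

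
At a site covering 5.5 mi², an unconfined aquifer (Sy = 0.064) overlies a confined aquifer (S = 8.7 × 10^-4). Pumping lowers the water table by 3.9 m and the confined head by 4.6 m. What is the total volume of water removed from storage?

A = 5.5 mi² = 1.424 × 10^7 m²
Unconfined: ΔV_u = Sy × A × Δh_u = 0.064 × 1.424 × 10^7 × 3.9 = 3.556 × 10^6 m³
Confined: ΔV_c = S × A × Δh_c = 8.7 × 10^-4 × 1.424 × 10^7 × 4.6 = 57010 m³
Total ΔV = 3.556 × 10^6 + 57010 = 3.613 × 10^6 m³

ΔV ≈ 3.61 × 10^6 m³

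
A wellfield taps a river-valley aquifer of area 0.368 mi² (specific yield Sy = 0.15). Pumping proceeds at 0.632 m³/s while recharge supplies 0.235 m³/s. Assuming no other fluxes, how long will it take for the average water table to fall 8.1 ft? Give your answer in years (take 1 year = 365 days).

t ≈ 0.0282 years

A = 0.368 mi² = 9.531 × 10^5 m²
Δh = 8.1 ft = 2.469 m
ΔV = Sy × A × Δh = 0.15 × 9.531 × 10^5 × 2.469 = 3.53 × 10^5 m³
Net withdrawal = 0.632 − 0.235 = 0.397 m³/s = 34300 m³/d
t = ΔV / Q = 3.53 × 10^5 m³ / 34300 m³/d = 10.29 d
t = 10.29 d ≈ 0.02819 years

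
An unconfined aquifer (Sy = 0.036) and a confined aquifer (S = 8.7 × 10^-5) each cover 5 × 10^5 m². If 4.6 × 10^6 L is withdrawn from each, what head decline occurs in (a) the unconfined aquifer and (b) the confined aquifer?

ΔV = 4.6 × 10^6 L = 4600 m³
Unconfined: Δh_u = ΔV/(Sy·A) = 4600/(0.036 × 5 × 10^5) = 0.2556 m
Confined: Δh_c = ΔV/(S·A) = 4600/(8.7 × 10^-5 × 5 × 10^5) = 105.7 m

Δh_u ≈ 0.256 m; Δh_c ≈ 106 m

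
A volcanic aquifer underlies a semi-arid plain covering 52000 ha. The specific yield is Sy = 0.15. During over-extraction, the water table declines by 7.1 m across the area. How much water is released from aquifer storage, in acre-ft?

ΔV ≈ 4.49 × 10^5 acre-ft

A = 52000 ha = 5.2 × 10^8 m²
ΔV = Sy × A × Δh = 0.15 × 5.2 × 10^8 m² × 7.1 m = 5.538 × 10^8 m³
ΔV = 5.538 × 10^8 m³ = 4.49 × 10^5 acre-ft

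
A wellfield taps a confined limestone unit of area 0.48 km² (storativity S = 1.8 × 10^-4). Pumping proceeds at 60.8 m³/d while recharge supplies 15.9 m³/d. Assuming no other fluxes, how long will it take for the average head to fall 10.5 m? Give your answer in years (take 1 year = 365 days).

t ≈ 0.0554 years

A = 0.48 km² = 4.8 × 10^5 m²
ΔV = S × A × Δh = 1.8 × 10^-4 × 4.8 × 10^5 × 10.5 = 907.2 m³
Net withdrawal = 60.8 − 15.9 = 44.9 m³/d
t = ΔV / Q = 907.2 m³ / 44.9 m³/d = 20.2 d
t = 20.2 d ≈ 0.05536 years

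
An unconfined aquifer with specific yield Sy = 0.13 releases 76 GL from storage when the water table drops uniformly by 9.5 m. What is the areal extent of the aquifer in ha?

A ≈ 6150 ha

ΔV = 76 GL = 7.6 × 10^7 m³
A = ΔV / (Sy × Δh) = 7.6 × 10^7 / (0.13 × 9.5) = 6.154 × 10^7 m²
A = 6.154 × 10^7 m² = 6154 ha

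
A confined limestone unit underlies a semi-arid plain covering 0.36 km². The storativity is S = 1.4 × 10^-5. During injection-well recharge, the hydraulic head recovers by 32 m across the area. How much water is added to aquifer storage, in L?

A = 0.36 km² = 3.6 × 10^5 m²
ΔV = S × A × Δh = 1.4 × 10^-5 × 3.6 × 10^5 m² × 32 m = 161.3 m³
ΔV = 161.3 m³ = 1.613 × 10^5 L

ΔV ≈ 1.61 × 10^5 L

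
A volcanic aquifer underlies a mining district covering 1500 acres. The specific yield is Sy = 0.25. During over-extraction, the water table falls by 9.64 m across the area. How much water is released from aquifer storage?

A = 1500 acres = 6.07 × 10^6 m²
ΔV = Sy × A × Δh = 0.25 × 6.07 × 10^6 m² × 9.64 m = 1.463 × 10^7 m³

ΔV ≈ 1.46 × 10^7 m³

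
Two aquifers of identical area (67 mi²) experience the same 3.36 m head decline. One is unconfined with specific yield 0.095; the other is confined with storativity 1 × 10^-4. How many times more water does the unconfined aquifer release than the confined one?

ΔV_u / ΔV_c ≈ 950

A = 67 mi² = 1.735 × 10^8 m²
Unconfined: ΔV_u = Sy × A × Δh = 0.095 × 1.735 × 10^8 × 3.36 = 5.539 × 10^7 m³
Confined: ΔV_c = S × A × Δh = 1 × 10^-4 × 1.735 × 10^8 × 3.36 = 58310 m³
Ratio = ΔV_u / ΔV_c = Sy / S = 0.095 / 1 × 10^-4 = 950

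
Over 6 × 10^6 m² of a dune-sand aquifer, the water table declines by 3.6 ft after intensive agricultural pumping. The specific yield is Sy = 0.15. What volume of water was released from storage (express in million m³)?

ΔV ≈ 0.988 million m³

Δh = 3.6 ft = 1.097 m
ΔV = Sy × A × Δh = 0.15 × 6 × 10^6 m² × 1.097 m = 9.876 × 10^5 m³
ΔV = 9.876 × 10^5 m³ = 0.9876 million m³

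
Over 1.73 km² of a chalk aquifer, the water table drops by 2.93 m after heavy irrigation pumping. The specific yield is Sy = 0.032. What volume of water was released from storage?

ΔV ≈ 1.62 × 10^5 m³

A = 1.73 km² = 1.73 × 10^6 m²
ΔV = Sy × A × Δh = 0.032 × 1.73 × 10^6 m² × 2.93 m = 1.622 × 10^5 m³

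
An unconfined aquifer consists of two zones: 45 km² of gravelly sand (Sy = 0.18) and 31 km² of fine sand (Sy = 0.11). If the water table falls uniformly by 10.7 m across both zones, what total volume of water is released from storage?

ΔV ≈ 1.23 × 10^8 m³

A₁ = 45 km² = 4.5 × 10^7 m²; A₂ = 31 km² = 3.1 × 10^7 m²
ΔV₁ = 0.18 × 4.5 × 10^7 × 10.7 = 8.667 × 10^7 m³
ΔV₂ = 0.11 × 3.1 × 10^7 × 10.7 = 3.649 × 10^7 m³
ΔV = ΔV₁ + ΔV₂ = 1.232 × 10^8 m³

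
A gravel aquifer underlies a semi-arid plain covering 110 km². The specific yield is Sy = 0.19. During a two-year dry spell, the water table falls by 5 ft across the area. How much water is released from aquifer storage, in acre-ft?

A = 110 km² = 1.1 × 10^8 m²
Δh = 5 ft = 1.524 m
ΔV = Sy × A × Δh = 0.19 × 1.1 × 10^8 m² × 1.524 m = 3.185 × 10^7 m³
ΔV = 3.185 × 10^7 m³ = 25820 acre-ft

ΔV ≈ 25800 acre-ft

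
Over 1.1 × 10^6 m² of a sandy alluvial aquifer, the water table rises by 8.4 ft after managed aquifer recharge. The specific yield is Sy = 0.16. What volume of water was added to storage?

ΔV ≈ 4.51 × 10^5 m³

Δh = 8.4 ft = 2.56 m
ΔV = Sy × A × Δh = 0.16 × 1.1 × 10^6 m² × 2.56 m = 4.506 × 10^5 m³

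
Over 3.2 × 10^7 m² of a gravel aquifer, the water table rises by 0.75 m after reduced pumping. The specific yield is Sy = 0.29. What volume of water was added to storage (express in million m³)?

ΔV ≈ 6.96 million m³

ΔV = Sy × A × Δh = 0.29 × 3.2 × 10^7 m² × 0.75 m = 6.96 × 10^6 m³
ΔV = 6.96 × 10^6 m³ = 6.96 million m³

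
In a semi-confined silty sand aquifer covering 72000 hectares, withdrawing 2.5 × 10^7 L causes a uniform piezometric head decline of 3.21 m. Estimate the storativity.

S ≈ 1.1 × 10^-5

A = 72000 hectares = 7.2 × 10^8 m²
ΔV = 2.5 × 10^7 L = 25000 m³
S = ΔV / (A × Δh) = 25000 m³ / (7.2 × 10^8 m² × 3.21 m) = 1.082 × 10^-5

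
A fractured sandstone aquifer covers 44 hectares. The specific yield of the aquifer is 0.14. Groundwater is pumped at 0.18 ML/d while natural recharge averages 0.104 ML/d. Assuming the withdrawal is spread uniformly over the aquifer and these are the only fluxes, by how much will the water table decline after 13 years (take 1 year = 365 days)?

A = 44 hectares = 4.4 × 10^5 m²
Net abstraction = 0.18 − 0.104 = 0.076 ML/d
Q_net = 0.076 ML/d = 76 m³/d
t = 13 years = 4745 d
ΔV = Q × t = 76 m³/d × 4745 d = 3.606 × 10^5 m³
Δh = ΔV / (Sy × A) = 3.606 × 10^5 / (0.14 × 4.4 × 10^5) = 5.854 m

Δh ≈ 5.85 m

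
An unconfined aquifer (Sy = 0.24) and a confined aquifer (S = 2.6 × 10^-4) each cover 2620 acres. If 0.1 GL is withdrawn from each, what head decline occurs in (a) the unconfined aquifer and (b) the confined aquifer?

A = 2620 acres = 1.06 × 10^7 m²
ΔV = 0.1 GL = 1 × 10^5 m³
Unconfined: Δh_u = ΔV/(Sy·A) = 1 × 10^5/(0.24 × 1.06 × 10^7) = 0.0393 m
Confined: Δh_c = ΔV/(S·A) = 1 × 10^5/(2.6 × 10^-4 × 1.06 × 10^7) = 36.28 m

Δh_u ≈ 0.0393 m; Δh_c ≈ 36.3 m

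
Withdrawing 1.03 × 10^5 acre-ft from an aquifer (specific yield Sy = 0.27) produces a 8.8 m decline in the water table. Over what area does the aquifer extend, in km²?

ΔV = 1.03 × 10^5 acre-ft = 1.27 × 10^8 m³
A = ΔV / (Sy × Δh) = 1.27 × 10^8 / (0.27 × 8.8) = 5.347 × 10^7 m²
A = 5.347 × 10^7 m² = 53.47 km²

A ≈ 53.5 km²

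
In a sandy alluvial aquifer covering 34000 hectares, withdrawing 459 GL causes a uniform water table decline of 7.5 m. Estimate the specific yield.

A = 34000 hectares = 3.4 × 10^8 m²
ΔV = 459 GL = 4.59 × 10^8 m³
Sy = ΔV / (A × Δh) = 4.59 × 10^8 m³ / (3.4 × 10^8 m² × 7.5 m) = 0.18

Sy ≈ 0.18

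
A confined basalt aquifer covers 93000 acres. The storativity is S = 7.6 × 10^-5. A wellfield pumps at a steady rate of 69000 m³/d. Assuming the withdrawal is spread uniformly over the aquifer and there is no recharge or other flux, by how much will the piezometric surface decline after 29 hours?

Δh ≈ 2.91 m

A = 93000 acres = 3.764 × 10^8 m²
t = 29 hours = 1.208 d
ΔV = Q × t = 69000 m³/d × 1.208 d = 83380 m³
Δh = ΔV / (S × A) = 83380 / (7.6 × 10^-5 × 3.764 × 10^8) = 2.915 m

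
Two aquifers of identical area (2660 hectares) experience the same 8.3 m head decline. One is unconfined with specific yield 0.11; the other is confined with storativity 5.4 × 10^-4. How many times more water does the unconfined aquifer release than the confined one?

A = 2660 hectares = 2.66 × 10^7 m²
Unconfined: ΔV_u = Sy × A × Δh = 0.11 × 2.66 × 10^7 × 8.3 = 2.429 × 10^7 m³
Confined: ΔV_c = S × A × Δh = 5.4 × 10^-4 × 2.66 × 10^7 × 8.3 = 1.192 × 10^5 m³
Ratio = ΔV_u / ΔV_c = Sy / S = 0.11 / 5.4 × 10^-4 = 203.7

ΔV_u / ΔV_c ≈ 204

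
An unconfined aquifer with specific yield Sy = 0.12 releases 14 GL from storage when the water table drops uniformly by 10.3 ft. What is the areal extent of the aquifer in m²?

Δh = 10.3 ft = 3.139 m
ΔV = 14 GL = 1.4 × 10^7 m³
A = ΔV / (Sy × Δh) = 1.4 × 10^7 / (0.12 × 3.139) = 3.716 × 10^7 m²

A ≈ 3.72 × 10^7 m²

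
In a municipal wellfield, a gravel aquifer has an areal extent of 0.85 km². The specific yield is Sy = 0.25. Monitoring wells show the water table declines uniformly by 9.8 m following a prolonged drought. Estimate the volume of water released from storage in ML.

ΔV ≈ 2080 ML

A = 0.85 km² = 8.5 × 10^5 m²
ΔV = Sy × A × Δh = 0.25 × 8.5 × 10^5 m² × 9.8 m = 2.083 × 10^6 m³
ΔV = 2.083 × 10^6 m³ = 2083 ML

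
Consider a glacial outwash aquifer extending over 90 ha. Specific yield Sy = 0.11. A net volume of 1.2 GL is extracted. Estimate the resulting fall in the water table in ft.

Δh ≈ 39.8 ft

A = 90 ha = 9 × 10^5 m²
ΔV = 1.2 GL = 1.2 × 10^6 m³
Δh = ΔV / (Sy × A) = 1.2 × 10^6 m³ / (0.11 × 9 × 10^5 m²) = 12.12 m
Δh = 12.12 m = 39.77 ft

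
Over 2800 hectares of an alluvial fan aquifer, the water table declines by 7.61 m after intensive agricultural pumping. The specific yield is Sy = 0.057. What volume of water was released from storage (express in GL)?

A = 2800 hectares = 2.8 × 10^7 m²
ΔV = Sy × A × Δh = 0.057 × 2.8 × 10^7 m² × 7.61 m = 1.215 × 10^7 m³
ΔV = 1.215 × 10^7 m³ = 12.15 GL

ΔV ≈ 12.1 GL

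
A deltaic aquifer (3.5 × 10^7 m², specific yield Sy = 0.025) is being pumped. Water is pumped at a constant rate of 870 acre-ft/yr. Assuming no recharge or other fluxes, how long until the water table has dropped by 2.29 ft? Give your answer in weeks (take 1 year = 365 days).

Δh = 2.29 ft = 0.698 m
ΔV = Sy × A × Δh = 0.025 × 3.5 × 10^7 × 0.698 = 6.107 × 10^5 m³
Q = 870 acre-ft/yr = 2940 m³/d
t = ΔV / Q = 6.107 × 10^5 m³ / 2940 m³/d = 207.7 d
t = 207.7 d ≈ 29.68 weeks

t ≈ 29.7 weeks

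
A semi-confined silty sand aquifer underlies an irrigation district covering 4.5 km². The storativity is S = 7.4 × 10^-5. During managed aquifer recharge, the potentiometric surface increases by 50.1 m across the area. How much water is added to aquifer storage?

A = 4.5 km² = 4.5 × 10^6 m²
ΔV = S × A × Δh = 7.4 × 10^-5 × 4.5 × 10^6 m² × 50.1 m = 16680 m³

ΔV ≈ 16700 m³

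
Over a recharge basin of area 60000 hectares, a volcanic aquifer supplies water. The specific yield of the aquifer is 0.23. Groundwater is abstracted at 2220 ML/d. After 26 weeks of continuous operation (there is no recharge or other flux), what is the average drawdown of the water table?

Δh ≈ 2.93 m

A = 60000 hectares = 6 × 10^8 m²
Q = 2220 ML/d = 2.22 × 10^6 m³/d
t = 26 weeks = 182 d
ΔV = Q × t = 2.22 × 10^6 m³/d × 182 d = 4.04 × 10^8 m³
Δh = ΔV / (Sy × A) = 4.04 × 10^8 / (0.23 × 6 × 10^8) = 2.928 m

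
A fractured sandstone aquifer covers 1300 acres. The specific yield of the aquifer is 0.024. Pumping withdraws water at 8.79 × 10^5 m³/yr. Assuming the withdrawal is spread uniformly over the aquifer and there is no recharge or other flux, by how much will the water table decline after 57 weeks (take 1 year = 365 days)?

A = 1300 acres = 5.261 × 10^6 m²
Q = 8.79 × 10^5 m³/yr = 2408 m³/d
t = 57 weeks = 399 d
ΔV = Q × t = 2408 m³/d × 399 d = 9.609 × 10^5 m³
Δh = ΔV / (Sy × A) = 9.609 × 10^5 / (0.024 × 5.261 × 10^6) = 7.61 m

Δh ≈ 7.61 m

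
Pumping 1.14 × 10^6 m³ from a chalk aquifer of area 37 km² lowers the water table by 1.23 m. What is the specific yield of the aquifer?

A = 37 km² = 3.7 × 10^7 m²
Sy = ΔV / (A × Δh) = 1.14 × 10^6 m³ / (3.7 × 10^7 m² × 1.23 m) = 0.02505

Sy ≈ 0.025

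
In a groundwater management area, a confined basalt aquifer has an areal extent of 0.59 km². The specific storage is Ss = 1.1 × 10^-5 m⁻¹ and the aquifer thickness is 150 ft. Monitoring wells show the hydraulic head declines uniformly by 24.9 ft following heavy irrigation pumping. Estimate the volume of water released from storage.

b = 150 ft = 45.72 m
S = Ss × b = 1.1 × 10^-5 m⁻¹ × 45.72 m = 5.029 × 10^-4
A = 0.59 km² = 5.9 × 10^5 m²
Δh = 24.9 ft = 7.59 m
ΔV = S × A × Δh = 5.029 × 10^-4 × 5.9 × 10^5 m² × 7.59 m = 2252 m³

ΔV ≈ 2250 m³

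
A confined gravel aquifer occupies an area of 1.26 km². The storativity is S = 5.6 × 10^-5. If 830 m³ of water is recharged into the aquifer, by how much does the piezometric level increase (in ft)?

Δh ≈ 38.6 ft

A = 1.26 km² = 1.26 × 10^6 m²
Δh = ΔV / (S × A) = 830 m³ / (5.6 × 10^-5 × 1.26 × 10^6 m²) = 11.76 m
Δh = 11.76 m = 38.59 ft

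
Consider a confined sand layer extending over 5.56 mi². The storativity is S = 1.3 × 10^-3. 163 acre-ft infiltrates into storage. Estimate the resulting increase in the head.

A = 5.56 mi² = 1.44 × 10^7 m²
ΔV = 163 acre-ft = 2.011 × 10^5 m³
Δh = ΔV / (S × A) = 2.011 × 10^5 m³ / (0.0013 × 1.44 × 10^7 m²) = 10.74 m

Δh ≈ 10.7 m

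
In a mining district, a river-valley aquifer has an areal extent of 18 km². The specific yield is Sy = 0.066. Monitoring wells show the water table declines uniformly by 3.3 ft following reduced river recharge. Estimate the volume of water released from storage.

ΔV ≈ 1.19 × 10^6 m³

A = 18 km² = 1.8 × 10^7 m²
Δh = 3.3 ft = 1.006 m
ΔV = Sy × A × Δh = 0.066 × 1.8 × 10^7 m² × 1.006 m = 1.195 × 10^6 m³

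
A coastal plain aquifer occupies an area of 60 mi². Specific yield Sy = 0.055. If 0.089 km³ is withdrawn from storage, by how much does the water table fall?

Δh ≈ 10.4 m

A = 60 mi² = 1.554 × 10^8 m²
ΔV = 0.089 km³ = 8.9 × 10^7 m³
Δh = ΔV / (Sy × A) = 8.9 × 10^7 m³ / (0.055 × 1.554 × 10^8 m²) = 10.41 m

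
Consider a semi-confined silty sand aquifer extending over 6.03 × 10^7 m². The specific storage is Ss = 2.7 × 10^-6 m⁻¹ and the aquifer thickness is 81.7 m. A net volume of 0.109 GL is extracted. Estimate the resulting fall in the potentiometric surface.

S = Ss × b = 2.7 × 10^-6 m⁻¹ × 81.7 m = 2.206 × 10^-4
ΔV = 0.109 GL = 1.09 × 10^5 m³
Δh = ΔV / (S × A) = 1.09 × 10^5 m³ / (2.206 × 10^-4 × 6.03 × 10^7 m²) = 8.195 m

Δh ≈ 8.19 m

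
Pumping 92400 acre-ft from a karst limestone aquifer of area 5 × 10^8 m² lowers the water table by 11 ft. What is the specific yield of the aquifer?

Δh = 11 ft = 3.353 m
ΔV = 92400 acre-ft = 1.14 × 10^8 m³
Sy = ΔV / (A × Δh) = 1.14 × 10^8 m³ / (5 × 10^8 m² × 3.353 m) = 0.06799

Sy ≈ 0.068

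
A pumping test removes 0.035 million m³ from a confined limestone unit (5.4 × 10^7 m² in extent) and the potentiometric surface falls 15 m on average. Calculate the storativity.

ΔV = 0.035 million m³ = 35000 m³
S = ΔV / (A × Δh) = 35000 m³ / (5.4 × 10^7 m² × 15 m) = 4.321 × 10^-5

S ≈ 4.3 × 10^-5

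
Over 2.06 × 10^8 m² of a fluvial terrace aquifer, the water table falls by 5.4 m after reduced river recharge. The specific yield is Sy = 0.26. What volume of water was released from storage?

ΔV ≈ 2.89 × 10^8 m³

ΔV = Sy × A × Δh = 0.26 × 2.06 × 10^8 m² × 5.4 m = 2.892 × 10^8 m³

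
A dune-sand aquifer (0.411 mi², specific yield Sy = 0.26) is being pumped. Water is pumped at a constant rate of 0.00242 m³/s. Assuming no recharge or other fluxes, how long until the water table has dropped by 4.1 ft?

t ≈ 1650 days

A = 0.411 mi² = 1.064 × 10^6 m²
Δh = 4.1 ft = 1.25 m
ΔV = Sy × A × Δh = 0.26 × 1.064 × 10^6 × 1.25 = 3.459 × 10^5 m³
Q = 0.00242 m³/s = 209.1 m³/d
t = ΔV / Q = 3.459 × 10^5 m³ / 209.1 m³/d = 1654 d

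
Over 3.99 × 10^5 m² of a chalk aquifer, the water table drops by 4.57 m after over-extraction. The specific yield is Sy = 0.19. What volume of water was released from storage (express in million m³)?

ΔV ≈ 0.346 million m³

ΔV = Sy × A × Δh = 0.19 × 3.99 × 10^5 m² × 4.57 m = 3.465 × 10^5 m³
ΔV = 3.465 × 10^5 m³ = 0.3465 million m³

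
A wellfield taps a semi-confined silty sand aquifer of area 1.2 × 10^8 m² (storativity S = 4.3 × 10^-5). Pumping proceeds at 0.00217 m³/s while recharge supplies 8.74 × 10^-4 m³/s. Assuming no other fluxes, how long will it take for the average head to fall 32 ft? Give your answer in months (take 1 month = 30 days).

t ≈ 15 months

Δh = 32 ft = 9.754 m
ΔV = S × A × Δh = 4.3 × 10^-5 × 1.2 × 10^8 × 9.754 = 50330 m³
Net withdrawal = 0.00217 − 8.74 × 10^-4 = 0.001296 m³/s = 112 m³/d
t = ΔV / Q = 50330 m³ / 112 m³/d = 449.5 d
t = 449.5 d ≈ 14.98 months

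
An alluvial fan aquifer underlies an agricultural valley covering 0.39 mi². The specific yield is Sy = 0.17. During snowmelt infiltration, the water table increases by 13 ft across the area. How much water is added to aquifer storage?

A = 0.39 mi² = 1.01 × 10^6 m²
Δh = 13 ft = 3.962 m
ΔV = Sy × A × Δh = 0.17 × 1.01 × 10^6 m² × 3.962 m = 6.804 × 10^5 m³

ΔV ≈ 6.8 × 10^5 m³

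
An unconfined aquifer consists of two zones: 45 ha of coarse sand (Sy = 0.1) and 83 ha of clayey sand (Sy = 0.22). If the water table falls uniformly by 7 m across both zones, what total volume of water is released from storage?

A₁ = 45 ha = 4.5 × 10^5 m²; A₂ = 83 ha = 8.3 × 10^5 m²
ΔV₁ = 0.1 × 4.5 × 10^5 × 7 = 3.15 × 10^5 m³
ΔV₂ = 0.22 × 8.3 × 10^5 × 7 = 1.278 × 10^6 m³
ΔV = ΔV₁ + ΔV₂ = 1.593 × 10^6 m³

ΔV ≈ 1.59 × 10^6 m³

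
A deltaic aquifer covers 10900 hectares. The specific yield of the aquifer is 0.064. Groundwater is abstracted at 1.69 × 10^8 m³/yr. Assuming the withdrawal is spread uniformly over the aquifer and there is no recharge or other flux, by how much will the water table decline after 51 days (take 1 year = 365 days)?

A = 10900 hectares = 1.09 × 10^8 m²
Q = 1.69 × 10^8 m³/yr = 4.63 × 10^5 m³/d
ΔV = Q × t = 4.63 × 10^5 m³/d × 51 d = 2.361 × 10^7 m³
Δh = ΔV / (Sy × A) = 2.361 × 10^7 / (0.064 × 1.09 × 10^8) = 3.385 m

Δh ≈ 3.38 m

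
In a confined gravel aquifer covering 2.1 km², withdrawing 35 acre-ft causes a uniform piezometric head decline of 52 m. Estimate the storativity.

S ≈ 4 × 10^-4

A = 2.1 km² = 2.1 × 10^6 m²
ΔV = 35 acre-ft = 43170 m³
S = ΔV / (A × Δh) = 43170 m³ / (2.1 × 10^6 m² × 52 m) = 3.953 × 10^-4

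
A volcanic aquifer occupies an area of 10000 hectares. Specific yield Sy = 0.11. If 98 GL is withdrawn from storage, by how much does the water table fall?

A = 10000 hectares = 1 × 10^8 m²
ΔV = 98 GL = 9.8 × 10^7 m³
Δh = ΔV / (Sy × A) = 9.8 × 10^7 m³ / (0.11 × 1 × 10^8 m²) = 8.909 m

Δh ≈ 8.91 m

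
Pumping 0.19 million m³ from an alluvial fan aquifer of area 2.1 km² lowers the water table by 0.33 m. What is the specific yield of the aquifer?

A = 2.1 km² = 2.1 × 10^6 m²
ΔV = 0.19 million m³ = 1.9 × 10^5 m³
Sy = ΔV / (A × Δh) = 1.9 × 10^5 m³ / (2.1 × 10^6 m² × 0.33 m) = 0.2742

Sy ≈ 0.27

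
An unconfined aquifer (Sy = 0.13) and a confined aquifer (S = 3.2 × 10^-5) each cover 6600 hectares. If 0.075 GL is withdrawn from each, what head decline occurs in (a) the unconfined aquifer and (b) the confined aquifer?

A = 6600 hectares = 6.6 × 10^7 m²
ΔV = 0.075 GL = 75000 m³
Unconfined: Δh_u = ΔV/(Sy·A) = 75000/(0.13 × 6.6 × 10^7) = 0.008741 m
Confined: Δh_c = ΔV/(S·A) = 75000/(3.2 × 10^-5 × 6.6 × 10^7) = 35.51 m

Δh_u ≈ 0.00874 m; Δh_c ≈ 35.5 m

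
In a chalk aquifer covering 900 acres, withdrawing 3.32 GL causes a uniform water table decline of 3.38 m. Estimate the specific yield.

Sy ≈ 0.27

A = 900 acres = 3.642 × 10^6 m²
ΔV = 3.32 GL = 3.32 × 10^6 m³
Sy = ΔV / (A × Δh) = 3.32 × 10^6 m³ / (3.642 × 10^6 m² × 3.38 m) = 0.2697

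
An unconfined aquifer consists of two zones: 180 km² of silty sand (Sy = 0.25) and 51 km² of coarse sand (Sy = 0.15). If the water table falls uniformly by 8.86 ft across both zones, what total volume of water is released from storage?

ΔV ≈ 1.42 × 10^8 m³

A₁ = 180 km² = 1.8 × 10^8 m²; A₂ = 51 km² = 5.1 × 10^7 m²
Δh = 8.86 ft = 2.701 m
ΔV₁ = 0.25 × 1.8 × 10^8 × 2.701 = 1.215 × 10^8 m³
ΔV₂ = 0.15 × 5.1 × 10^7 × 2.701 = 2.066 × 10^7 m³
ΔV = ΔV₁ + ΔV₂ = 1.422 × 10^8 m³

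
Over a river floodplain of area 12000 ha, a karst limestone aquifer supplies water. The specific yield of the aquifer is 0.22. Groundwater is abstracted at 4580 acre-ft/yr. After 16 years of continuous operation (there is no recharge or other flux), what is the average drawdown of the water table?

A = 12000 ha = 1.2 × 10^8 m²
Q = 4580 acre-ft/yr = 15480 m³/d
t = 16 years = 5840 d
ΔV = Q × t = 15480 m³/d × 5840 d = 9.039 × 10^7 m³
Δh = ΔV / (Sy × A) = 9.039 × 10^7 / (0.22 × 1.2 × 10^8) = 3.424 m

Δh ≈ 3.42 m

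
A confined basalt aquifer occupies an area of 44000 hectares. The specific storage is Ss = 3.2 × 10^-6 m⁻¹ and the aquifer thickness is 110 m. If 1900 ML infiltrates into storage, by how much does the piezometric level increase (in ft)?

S = Ss × b = 3.2 × 10^-6 m⁻¹ × 110 m = 3.52 × 10^-4
A = 44000 hectares = 4.4 × 10^8 m²
ΔV = 1900 ML = 1.9 × 10^6 m³
Δh = ΔV / (S × A) = 1.9 × 10^6 m³ / (3.52 × 10^-4 × 4.4 × 10^8 m²) = 12.27 m
Δh = 12.27 m = 40.25 ft

Δh ≈ 40.2 ft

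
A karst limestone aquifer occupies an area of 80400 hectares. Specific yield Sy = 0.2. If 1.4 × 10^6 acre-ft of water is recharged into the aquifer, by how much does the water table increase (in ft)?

Δh ≈ 35.2 ft

A = 80400 hectares = 8.04 × 10^8 m²
ΔV = 1.4 × 10^6 acre-ft = 1.727 × 10^9 m³
Δh = ΔV / (Sy × A) = 1.727 × 10^9 m³ / (0.2 × 8.04 × 10^8 m²) = 10.74 m
Δh = 10.74 m = 35.23 ft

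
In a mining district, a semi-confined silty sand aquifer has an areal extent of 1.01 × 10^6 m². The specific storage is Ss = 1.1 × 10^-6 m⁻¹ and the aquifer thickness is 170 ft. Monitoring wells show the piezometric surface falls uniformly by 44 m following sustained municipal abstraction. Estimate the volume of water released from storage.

ΔV ≈ 2530 m³

b = 170 ft = 51.82 m
S = Ss × b = 1.1 × 10^-6 m⁻¹ × 51.82 m = 5.7 × 10^-5
ΔV = S × A × Δh = 5.7 × 10^-5 × 1.01 × 10^6 m² × 44 m = 2533 m³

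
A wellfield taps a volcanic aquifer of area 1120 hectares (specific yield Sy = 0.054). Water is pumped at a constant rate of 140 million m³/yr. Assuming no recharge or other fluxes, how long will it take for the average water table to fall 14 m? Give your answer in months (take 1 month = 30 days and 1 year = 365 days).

A = 1120 hectares = 1.12 × 10^7 m²
ΔV = Sy × A × Δh = 0.054 × 1.12 × 10^7 × 14 = 8.467 × 10^6 m³
Q = 140 million m³/yr = 3.836 × 10^5 m³/d
t = ΔV / Q = 8.467 × 10^6 m³ / 3.836 × 10^5 m³/d = 22.08 d
t = 22.08 d ≈ 0.7358 months

t ≈ 0.736 months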